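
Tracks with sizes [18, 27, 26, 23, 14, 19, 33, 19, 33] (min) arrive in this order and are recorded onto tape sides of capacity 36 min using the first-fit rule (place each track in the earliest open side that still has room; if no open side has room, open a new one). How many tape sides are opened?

  18 → side 1 (new)  [load 18/36]
  27 → side 2 (new)  [load 27/36]
  26 → side 3 (new)  [load 26/36]
  23 → side 4 (new)  [load 23/36]
  14 → side 1  [load 32/36]
  19 → side 5 (new)  [load 19/36]
  33 → side 6 (new)  [load 33/36]
  19 → side 7 (new)  [load 19/36]
  33 → side 8 (new)  [load 33/36]
8 tape sides opened.

8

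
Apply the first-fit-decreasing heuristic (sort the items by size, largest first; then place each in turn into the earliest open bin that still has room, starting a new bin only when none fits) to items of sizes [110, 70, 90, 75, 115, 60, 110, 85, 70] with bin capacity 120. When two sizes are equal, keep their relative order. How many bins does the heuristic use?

Sorted descending: 115, 110, 110, 90, 85, 75, 70, 70, 60.
  115 → bin 1 (new)  [load 115/120]
  110 → bin 2 (new)  [load 110/120]
  110 → bin 3 (new)  [load 110/120]
  90 → bin 4 (new)  [load 90/120]
  85 → bin 5 (new)  [load 85/120]
  75 → bin 6 (new)  [load 75/120]
  70 → bin 7 (new)  [load 70/120]
  70 → bin 8 (new)  [load 70/120]
  60 → bin 9 (new)  [load 60/120]
9 bins opened.

9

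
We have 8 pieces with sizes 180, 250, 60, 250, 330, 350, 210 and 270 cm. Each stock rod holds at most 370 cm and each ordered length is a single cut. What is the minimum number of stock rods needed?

7

Total = 350 + 330 + 270 + 250 + 250 + 210 + 180 + 60 = 1900 cm.
Lower bound: ⌈1900/370⌉ = 6 stock rods.
A packing using 7 stock rods:
  stock rod 1: 350 = 350
  stock rod 2: 330 = 330
  stock rod 3: 270 + 60 = 330
  stock rod 4: 250 = 250
  stock rod 5: 250 = 250
  stock rod 6: 210 = 210
  stock rod 7: 180 = 180
No arrangement into 6 stock rods stays within capacity, so 7 is optimal.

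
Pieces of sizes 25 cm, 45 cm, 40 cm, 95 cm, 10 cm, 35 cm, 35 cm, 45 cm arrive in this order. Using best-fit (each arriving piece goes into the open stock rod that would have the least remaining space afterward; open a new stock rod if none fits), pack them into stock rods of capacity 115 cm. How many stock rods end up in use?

  25 → stock rod 1 (new)  [load 25/115]
  45 → stock rod 1  [load 70/115]
  40 → stock rod 1  [load 110/115]
  95 → stock rod 2 (new)  [load 95/115]
  10 → stock rod 2  [load 105/115]
  35 → stock rod 3 (new)  [load 35/115]
  35 → stock rod 3  [load 70/115]
  45 → stock rod 3  [load 115/115]
3 stock rods opened.

3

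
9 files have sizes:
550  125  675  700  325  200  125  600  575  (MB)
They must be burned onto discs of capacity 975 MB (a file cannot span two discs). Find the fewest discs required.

5

Total = 700 + 675 + 600 + 575 + 550 + 325 + 200 + 125 + 125 = 3875 MB.
Lower bound: ⌈3875/975⌉ = 4 discs.
Also, 5 files each exceed 975/2 MB, and no two of those can share a disc, so at least 5 discs are needed.
A packing using 5 discs:
  disc 1: 700 + 200 = 900
  disc 2: 675 + 125 + 125 = 925
  disc 3: 600 + 325 = 925
  disc 4: 575 = 575
  disc 5: 550 = 550
This matches the lower bound, so 5 is optimal.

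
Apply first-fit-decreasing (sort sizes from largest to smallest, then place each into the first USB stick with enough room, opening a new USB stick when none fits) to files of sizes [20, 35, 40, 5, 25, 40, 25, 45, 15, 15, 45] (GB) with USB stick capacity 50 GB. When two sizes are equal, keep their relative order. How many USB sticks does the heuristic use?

7

Sorted descending: 45, 45, 40, 40, 35, 25, 25, 20, 15, 15, 5.
  45 → USB stick 1 (new)  [load 45/50]
  45 → USB stick 2 (new)  [load 45/50]
  40 → USB stick 3 (new)  [load 40/50]
  40 → USB stick 4 (new)  [load 40/50]
  35 → USB stick 5 (new)  [load 35/50]
  25 → USB stick 6 (new)  [load 25/50]
  25 → USB stick 6  [load 50/50]
  20 → USB stick 7 (new)  [load 20/50]
  15 → USB stick 5  [load 50/50]
  15 → USB stick 7  [load 35/50]
  5 → USB stick 1  [load 50/50]
7 USB sticks opened.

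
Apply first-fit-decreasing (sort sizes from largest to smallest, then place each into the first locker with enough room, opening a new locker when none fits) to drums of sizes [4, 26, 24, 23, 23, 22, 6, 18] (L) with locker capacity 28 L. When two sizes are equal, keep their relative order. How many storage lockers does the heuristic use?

Sorted descending: 26, 24, 23, 23, 22, 18, 6, 4.
  26 → locker 1 (new)  [load 26/28]
  24 → locker 2 (new)  [load 24/28]
  23 → locker 3 (new)  [load 23/28]
  23 → locker 4 (new)  [load 23/28]
  22 → locker 5 (new)  [load 22/28]
  18 → locker 6 (new)  [load 18/28]
  6 → locker 5  [load 28/28]
  4 → locker 2  [load 28/28]
6 storage lockers opened.

6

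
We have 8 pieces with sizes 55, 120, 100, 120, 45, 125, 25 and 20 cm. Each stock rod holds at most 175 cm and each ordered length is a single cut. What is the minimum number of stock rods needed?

Total = 125 + 120 + 120 + 100 + 55 + 45 + 25 + 20 = 610 cm.
Lower bound: ⌈610/175⌉ = 4 stock rods.
A packing using 4 stock rods:
  stock rod 1: 125 + 45 = 170
  stock rod 2: 120 + 55 = 175
  stock rod 3: 120 + 25 + 20 = 165
  stock rod 4: 100 = 100
This matches the lower bound, so 4 is optimal.

4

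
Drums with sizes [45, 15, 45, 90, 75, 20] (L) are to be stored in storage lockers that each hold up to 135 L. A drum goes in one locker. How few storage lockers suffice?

3

Total = 90 + 75 + 45 + 45 + 20 + 15 = 290 L.
Lower bound: ⌈290/135⌉ = 3 storage lockers.
A packing using 3 storage lockers:
  locker 1: 90 + 45 = 135
  locker 2: 75 + 45 + 15 = 135
  locker 3: 20 = 20
This matches the lower bound, so 3 is optimal.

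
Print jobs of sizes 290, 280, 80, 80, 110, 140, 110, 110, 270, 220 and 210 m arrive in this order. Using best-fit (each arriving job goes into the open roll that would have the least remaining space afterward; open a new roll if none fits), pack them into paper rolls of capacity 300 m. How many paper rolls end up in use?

8

  290 → roll 1 (new)  [load 290/300]
  280 → roll 2 (new)  [load 280/300]
  80 → roll 3 (new)  [load 80/300]
  80 → roll 3  [load 160/300]
  110 → roll 3  [load 270/300]
  140 → roll 4 (new)  [load 140/300]
  110 → roll 4  [load 250/300]
  110 → roll 5 (new)  [load 110/300]
  270 → roll 6 (new)  [load 270/300]
  220 → roll 7 (new)  [load 220/300]
  210 → roll 8 (new)  [load 210/300]
8 paper rolls opened.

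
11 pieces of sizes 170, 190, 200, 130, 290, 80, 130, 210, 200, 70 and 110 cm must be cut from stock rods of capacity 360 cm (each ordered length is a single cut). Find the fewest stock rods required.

6

Total = 290 + 210 + 200 + 200 + 190 + 170 + 130 + 130 + 110 + 80 + 70 = 1780 cm.
Lower bound: ⌈1780/360⌉ = 5 stock rods.
A packing using 6 stock rods:
  stock rod 1: 290 + 70 = 360
  stock rod 2: 210 + 130 = 340
  stock rod 3: 200 + 130 = 330
  stock rod 4: 200 + 110 = 310
  stock rod 5: 190 + 170 = 360
  stock rod 6: 80 = 80
No arrangement into 5 stock rods stays within capacity, so 6 is optimal.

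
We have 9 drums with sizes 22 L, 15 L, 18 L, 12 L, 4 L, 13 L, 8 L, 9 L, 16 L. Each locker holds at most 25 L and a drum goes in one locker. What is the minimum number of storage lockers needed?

5

Total = 22 + 18 + 16 + 15 + 13 + 12 + 9 + 8 + 4 = 117 L.
Lower bound: ⌈117/25⌉ = 5 storage lockers.
A packing using 5 storage lockers:
  locker 1: 22 = 22
  locker 2: 18 + 4 = 22
  locker 3: 16 + 9 = 25
  locker 4: 15 + 8 = 23
  locker 5: 13 + 12 = 25
This matches the lower bound, so 5 is optimal.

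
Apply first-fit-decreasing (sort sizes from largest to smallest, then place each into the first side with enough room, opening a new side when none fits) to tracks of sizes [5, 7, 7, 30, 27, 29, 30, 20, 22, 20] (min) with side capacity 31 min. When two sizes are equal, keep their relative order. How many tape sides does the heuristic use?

Sorted descending: 30, 30, 29, 27, 22, 20, 20, 7, 7, 5.
  30 → side 1 (new)  [load 30/31]
  30 → side 2 (new)  [load 30/31]
  29 → side 3 (new)  [load 29/31]
  27 → side 4 (new)  [load 27/31]
  22 → side 5 (new)  [load 22/31]
  20 → side 6 (new)  [load 20/31]
  20 → side 7 (new)  [load 20/31]
  7 → side 5  [load 29/31]
  7 → side 6  [load 27/31]
  5 → side 7  [load 25/31]
7 tape sides opened.

7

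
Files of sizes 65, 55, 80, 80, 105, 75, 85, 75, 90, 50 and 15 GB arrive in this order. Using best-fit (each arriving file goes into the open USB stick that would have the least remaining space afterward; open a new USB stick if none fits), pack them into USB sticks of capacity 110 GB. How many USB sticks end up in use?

  65 → USB stick 1 (new)  [load 65/110]
  55 → USB stick 2 (new)  [load 55/110]
  80 → USB stick 3 (new)  [load 80/110]
  80 → USB stick 4 (new)  [load 80/110]
  105 → USB stick 5 (new)  [load 105/110]
  75 → USB stick 6 (new)  [load 75/110]
  85 → USB stick 7 (new)  [load 85/110]
  75 → USB stick 8 (new)  [load 75/110]
  90 → USB stick 9 (new)  [load 90/110]
  50 → USB stick 2  [load 105/110]
  15 → USB stick 9  [load 105/110]
9 USB sticks opened.

9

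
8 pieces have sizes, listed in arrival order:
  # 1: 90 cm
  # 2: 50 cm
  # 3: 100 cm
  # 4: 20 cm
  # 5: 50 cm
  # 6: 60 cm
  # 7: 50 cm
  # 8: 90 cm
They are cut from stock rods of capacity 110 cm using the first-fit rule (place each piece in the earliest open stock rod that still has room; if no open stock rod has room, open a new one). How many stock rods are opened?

5

  90 → stock rod 1 (new)  [load 90/110]
  50 → stock rod 2 (new)  [load 50/110]
  100 → stock rod 3 (new)  [load 100/110]
  20 → stock rod 1  [load 110/110]
  50 → stock rod 2  [load 100/110]
  60 → stock rod 4 (new)  [load 60/110]
  50 → stock rod 4  [load 110/110]
  90 → stock rod 5 (new)  [load 90/110]
5 stock rods opened.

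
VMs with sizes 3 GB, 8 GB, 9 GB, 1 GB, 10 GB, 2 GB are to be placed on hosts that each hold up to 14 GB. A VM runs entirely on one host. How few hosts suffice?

Total = 10 + 9 + 8 + 3 + 2 + 1 = 33 GB.
Lower bound: ⌈33/14⌉ = 3 hosts.
A packing using 3 hosts:
  host 1: 10 + 3 + 1 = 14
  host 2: 9 + 2 = 11
  host 3: 8 = 8
This matches the lower bound, so 3 is optimal.

3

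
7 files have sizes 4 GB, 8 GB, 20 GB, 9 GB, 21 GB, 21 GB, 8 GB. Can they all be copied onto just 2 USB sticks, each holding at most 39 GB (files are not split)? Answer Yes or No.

No

Total = 91 GB; ⌈91/39⌉ = 3.
At least 3 USB sticks are required, but only 2 are allowed.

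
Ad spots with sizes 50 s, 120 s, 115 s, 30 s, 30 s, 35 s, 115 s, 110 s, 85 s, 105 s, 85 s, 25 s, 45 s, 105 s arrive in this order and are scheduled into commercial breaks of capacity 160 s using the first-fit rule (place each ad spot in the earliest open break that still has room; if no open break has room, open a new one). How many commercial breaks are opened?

9

  50 → break 1 (new)  [load 50/160]
  120 → break 2 (new)  [load 120/160]
  115 → break 3 (new)  [load 115/160]
  30 → break 1  [load 80/160]
  30 → break 1  [load 110/160]
  35 → break 1  [load 145/160]
  115 → break 4 (new)  [load 115/160]
  110 → break 5 (new)  [load 110/160]
  85 → break 6 (new)  [load 85/160]
  105 → break 7 (new)  [load 105/160]
  85 → break 8 (new)  [load 85/160]
  25 → break 2  [load 145/160]
  45 → break 3  [load 160/160]
  105 → break 9 (new)  [load 105/160]
9 commercial breaks opened.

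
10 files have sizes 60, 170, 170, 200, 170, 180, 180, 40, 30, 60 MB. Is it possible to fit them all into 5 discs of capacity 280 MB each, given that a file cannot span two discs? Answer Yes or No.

Total = 1260 MB; ⌈1260/280⌉ = 5.
6 files each exceed half the capacity and cannot share a disc, forcing at least 6 discs.
At least 6 discs are required, but only 5 are allowed.

No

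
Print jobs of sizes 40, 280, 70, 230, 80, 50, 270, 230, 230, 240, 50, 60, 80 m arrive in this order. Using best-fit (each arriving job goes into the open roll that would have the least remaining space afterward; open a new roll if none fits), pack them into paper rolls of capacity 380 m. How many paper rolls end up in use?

6

  40 → roll 1 (new)  [load 40/380]
  280 → roll 1  [load 320/380]
  70 → roll 2 (new)  [load 70/380]
  230 → roll 2  [load 300/380]
  80 → roll 2  [load 380/380]
  50 → roll 1  [load 370/380]
  270 → roll 3 (new)  [load 270/380]
  230 → roll 4 (new)  [load 230/380]
  230 → roll 5 (new)  [load 230/380]
  240 → roll 6 (new)  [load 240/380]
  50 → roll 3  [load 320/380]
  60 → roll 3  [load 380/380]
  80 → roll 6  [load 320/380]
6 paper rolls opened.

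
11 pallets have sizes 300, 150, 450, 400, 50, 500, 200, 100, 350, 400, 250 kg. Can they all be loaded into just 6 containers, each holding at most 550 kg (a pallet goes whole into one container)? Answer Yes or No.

Yes

A valid assignment using 6 containers:
  container 1: 500 + 50 = 550
  container 2: 450 + 100 = 550
  container 3: 400 + 150 = 550
  container 4: 400 = 400
  container 5: 350 + 200 = 550
  container 6: 300 + 250 = 550
Every load is within 550 kg, so 6 containers suffice.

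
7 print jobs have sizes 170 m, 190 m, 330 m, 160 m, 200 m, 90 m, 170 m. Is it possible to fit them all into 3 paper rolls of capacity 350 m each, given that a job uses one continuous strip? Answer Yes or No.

No

Total = 1310 m; ⌈1310/350⌉ = 4.
At least 4 paper rolls are required, but only 3 are allowed.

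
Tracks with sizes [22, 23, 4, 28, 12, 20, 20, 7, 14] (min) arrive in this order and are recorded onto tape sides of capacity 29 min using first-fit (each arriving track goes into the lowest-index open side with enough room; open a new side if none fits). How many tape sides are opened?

7

  22 → side 1 (new)  [load 22/29]
  23 → side 2 (new)  [load 23/29]
  4 → side 1  [load 26/29]
  28 → side 3 (new)  [load 28/29]
  12 → side 4 (new)  [load 12/29]
  20 → side 5 (new)  [load 20/29]
  20 → side 6 (new)  [load 20/29]
  7 → side 4  [load 19/29]
  14 → side 7 (new)  [load 14/29]
7 tape sides opened.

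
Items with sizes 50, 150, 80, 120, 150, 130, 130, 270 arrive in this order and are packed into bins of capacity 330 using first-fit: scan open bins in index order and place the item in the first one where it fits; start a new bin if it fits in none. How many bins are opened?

4

  50 → bin 1 (new)  [load 50/330]
  150 → bin 1  [load 200/330]
  80 → bin 1  [load 280/330]
  120 → bin 2 (new)  [load 120/330]
  150 → bin 2  [load 270/330]
  130 → bin 3 (new)  [load 130/330]
  130 → bin 3  [load 260/330]
  270 → bin 4 (new)  [load 270/330]
4 bins opened.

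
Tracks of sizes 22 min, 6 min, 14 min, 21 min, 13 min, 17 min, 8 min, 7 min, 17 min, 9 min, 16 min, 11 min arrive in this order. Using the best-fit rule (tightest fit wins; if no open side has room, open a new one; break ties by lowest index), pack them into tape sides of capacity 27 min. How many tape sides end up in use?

7

  22 → side 1 (new)  [load 22/27]
  6 → side 2 (new)  [load 6/27]
  14 → side 2  [load 20/27]
  21 → side 3 (new)  [load 21/27]
  13 → side 4 (new)  [load 13/27]
  17 → side 5 (new)  [load 17/27]
  8 → side 5  [load 25/27]
  7 → side 2  [load 27/27]
  17 → side 6 (new)  [load 17/27]
  9 → side 6  [load 26/27]
  16 → side 7 (new)  [load 16/27]
  11 → side 7  [load 27/27]
7 tape sides opened.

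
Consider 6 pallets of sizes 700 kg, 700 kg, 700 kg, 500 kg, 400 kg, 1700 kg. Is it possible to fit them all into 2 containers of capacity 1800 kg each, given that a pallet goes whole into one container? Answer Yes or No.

Total = 4700 kg; ⌈4700/1800⌉ = 3.
At least 3 containers are required, but only 2 are allowed.

No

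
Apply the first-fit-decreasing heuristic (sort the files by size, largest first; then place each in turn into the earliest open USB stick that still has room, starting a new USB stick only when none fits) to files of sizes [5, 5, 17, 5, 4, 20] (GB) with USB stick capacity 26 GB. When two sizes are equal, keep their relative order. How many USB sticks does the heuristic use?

3

Sorted descending: 20, 17, 5, 5, 5, 4.
  20 → USB stick 1 (new)  [load 20/26]
  17 → USB stick 2 (new)  [load 17/26]
  5 → USB stick 1  [load 25/26]
  5 → USB stick 2  [load 22/26]
  5 → USB stick 3 (new)  [load 5/26]
  4 → USB stick 2  [load 26/26]
3 USB sticks opened.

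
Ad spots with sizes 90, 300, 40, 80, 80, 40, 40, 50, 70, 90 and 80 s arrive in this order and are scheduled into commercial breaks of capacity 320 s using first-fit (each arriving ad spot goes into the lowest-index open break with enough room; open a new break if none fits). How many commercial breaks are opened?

4

  90 → break 1 (new)  [load 90/320]
  300 → break 2 (new)  [load 300/320]
  40 → break 1  [load 130/320]
  80 → break 1  [load 210/320]
  80 → break 1  [load 290/320]
  40 → break 3 (new)  [load 40/320]
  40 → break 3  [load 80/320]
  50 → break 3  [load 130/320]
  70 → break 3  [load 200/320]
  90 → break 3  [load 290/320]
  80 → break 4 (new)  [load 80/320]
4 commercial breaks opened.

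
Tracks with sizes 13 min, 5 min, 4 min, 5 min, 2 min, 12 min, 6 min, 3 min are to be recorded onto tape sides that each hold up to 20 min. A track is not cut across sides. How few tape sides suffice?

3

Total = 13 + 12 + 6 + 5 + 5 + 4 + 3 + 2 = 50 min.
Lower bound: ⌈50/20⌉ = 3 tape sides.
A packing using 3 tape sides:
  side 1: 13 + 6 = 19
  side 2: 12 + 5 + 3 = 20
  side 3: 5 + 4 + 2 = 11
This matches the lower bound, so 3 is optimal.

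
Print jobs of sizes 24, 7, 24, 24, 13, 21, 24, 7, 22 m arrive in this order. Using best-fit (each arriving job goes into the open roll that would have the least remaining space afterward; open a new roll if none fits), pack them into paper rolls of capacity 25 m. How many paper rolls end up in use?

8

  24 → roll 1 (new)  [load 24/25]
  7 → roll 2 (new)  [load 7/25]
  24 → roll 3 (new)  [load 24/25]
  24 → roll 4 (new)  [load 24/25]
  13 → roll 2  [load 20/25]
  21 → roll 5 (new)  [load 21/25]
  24 → roll 6 (new)  [load 24/25]
  7 → roll 7 (new)  [load 7/25]
  22 → roll 8 (new)  [load 22/25]
8 paper rolls opened.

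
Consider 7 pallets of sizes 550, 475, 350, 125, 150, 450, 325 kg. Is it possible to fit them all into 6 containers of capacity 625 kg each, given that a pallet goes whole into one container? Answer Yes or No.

Yes

A valid assignment using 5 containers:
  container 1: 550 = 550
  container 2: 475 + 150 = 625
  container 3: 450 + 125 = 575
  container 4: 350 = 350
  container 5: 325 = 325
That uses only 5 ≤ 6, so 6 containers are enough.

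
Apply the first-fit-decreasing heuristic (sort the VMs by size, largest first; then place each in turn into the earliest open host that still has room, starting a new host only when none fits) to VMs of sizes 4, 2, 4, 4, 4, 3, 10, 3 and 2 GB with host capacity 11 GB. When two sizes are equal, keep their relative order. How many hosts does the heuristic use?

4

Sorted descending: 10, 4, 4, 4, 4, 3, 3, 2, 2.
  10 → host 1 (new)  [load 10/11]
  4 → host 2 (new)  [load 4/11]
  4 → host 2  [load 8/11]
  4 → host 3 (new)  [load 4/11]
  4 → host 3  [load 8/11]
  3 → host 2  [load 11/11]
  3 → host 3  [load 11/11]
  2 → host 4 (new)  [load 2/11]
  2 → host 4  [load 4/11]
4 hosts opened.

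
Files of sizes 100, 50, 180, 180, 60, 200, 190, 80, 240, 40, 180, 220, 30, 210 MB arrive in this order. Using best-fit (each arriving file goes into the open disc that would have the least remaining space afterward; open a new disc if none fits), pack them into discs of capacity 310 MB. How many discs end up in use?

  100 → disc 1 (new)  [load 100/310]
  50 → disc 1  [load 150/310]
  180 → disc 2 (new)  [load 180/310]
  180 → disc 3 (new)  [load 180/310]
  60 → disc 2  [load 240/310]
  200 → disc 4 (new)  [load 200/310]
  190 → disc 5 (new)  [load 190/310]
  80 → disc 4  [load 280/310]
  240 → disc 6 (new)  [load 240/310]
  40 → disc 2  [load 280/310]
  180 → disc 7 (new)  [load 180/310]
  220 → disc 8 (new)  [load 220/310]
  30 → disc 2  [load 310/310]
  210 → disc 9 (new)  [load 210/310]
9 discs opened.

9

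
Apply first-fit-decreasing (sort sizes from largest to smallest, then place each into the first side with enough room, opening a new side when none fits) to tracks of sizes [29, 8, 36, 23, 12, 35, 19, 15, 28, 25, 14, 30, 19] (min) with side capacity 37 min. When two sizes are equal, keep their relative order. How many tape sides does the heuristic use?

9

Sorted descending: 36, 35, 30, 29, 28, 25, 23, 19, 19, 15, 14, 12, 8.
  36 → side 1 (new)  [load 36/37]
  35 → side 2 (new)  [load 35/37]
  30 → side 3 (new)  [load 30/37]
  29 → side 4 (new)  [load 29/37]
  28 → side 5 (new)  [load 28/37]
  25 → side 6 (new)  [load 25/37]
  23 → side 7 (new)  [load 23/37]
  19 → side 8 (new)  [load 19/37]
  19 → side 9 (new)  [load 19/37]
  15 → side 8  [load 34/37]
  14 → side 7  [load 37/37]
  12 → side 6  [load 37/37]
  8 → side 4  [load 37/37]
9 tape sides opened.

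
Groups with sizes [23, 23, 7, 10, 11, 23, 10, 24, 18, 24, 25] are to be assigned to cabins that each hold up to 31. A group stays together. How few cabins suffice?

Total = 25 + 24 + 24 + 23 + 23 + 23 + 18 + 11 + 10 + 10 + 7 = 198.
Lower bound: ⌈198/31⌉ = 7 cabins.
A packing using 8 cabins:
  cabin 1: 25 = 25
  cabin 2: 24 + 7 = 31
  cabin 3: 24 = 24
  cabin 4: 23 = 23
  cabin 5: 23 = 23
  cabin 6: 23 = 23
  cabin 7: 18 + 11 = 29
  cabin 8: 10 + 10 = 20
No arrangement into 7 cabins stays within capacity, so 8 is optimal.

8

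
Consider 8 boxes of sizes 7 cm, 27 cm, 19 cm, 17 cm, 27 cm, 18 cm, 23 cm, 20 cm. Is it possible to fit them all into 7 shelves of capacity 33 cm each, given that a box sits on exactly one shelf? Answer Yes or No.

Yes

A valid assignment using 7 shelves:
  shelf 1: 27 = 27
  shelf 2: 27 = 27
  shelf 3: 23 + 7 = 30
  shelf 4: 20 = 20
  shelf 5: 19 = 19
  shelf 6: 18 = 18
  shelf 7: 17 = 17
Every load is within 33 cm, so 7 shelves suffice.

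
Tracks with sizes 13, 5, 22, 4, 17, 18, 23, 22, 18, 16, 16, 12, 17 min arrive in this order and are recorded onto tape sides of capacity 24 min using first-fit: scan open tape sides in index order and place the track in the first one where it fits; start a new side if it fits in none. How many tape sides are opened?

  13 → side 1 (new)  [load 13/24]
  5 → side 1  [load 18/24]
  22 → side 2 (new)  [load 22/24]
  4 → side 1  [load 22/24]
  17 → side 3 (new)  [load 17/24]
  18 → side 4 (new)  [load 18/24]
  23 → side 5 (new)  [load 23/24]
  22 → side 6 (new)  [load 22/24]
  18 → side 7 (new)  [load 18/24]
  16 → side 8 (new)  [load 16/24]
  16 → side 9 (new)  [load 16/24]
  12 → side 10 (new)  [load 12/24]
  17 → side 11 (new)  [load 17/24]
11 tape sides opened.

11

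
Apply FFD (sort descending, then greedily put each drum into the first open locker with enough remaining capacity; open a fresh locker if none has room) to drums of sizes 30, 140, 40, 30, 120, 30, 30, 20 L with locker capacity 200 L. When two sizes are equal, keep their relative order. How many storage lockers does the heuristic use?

3

Sorted descending: 140, 120, 40, 30, 30, 30, 30, 20.
  140 → locker 1 (new)  [load 140/200]
  120 → locker 2 (new)  [load 120/200]
  40 → locker 1  [load 180/200]
  30 → locker 2  [load 150/200]
  30 → locker 2  [load 180/200]
  30 → locker 3 (new)  [load 30/200]
  30 → locker 3  [load 60/200]
  20 → locker 1  [load 200/200]
3 storage lockers opened.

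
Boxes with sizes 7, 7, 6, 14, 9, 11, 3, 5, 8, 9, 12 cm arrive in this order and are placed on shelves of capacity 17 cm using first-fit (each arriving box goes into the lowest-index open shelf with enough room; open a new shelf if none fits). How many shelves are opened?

  7 → shelf 1 (new)  [load 7/17]
  7 → shelf 1  [load 14/17]
  6 → shelf 2 (new)  [load 6/17]
  14 → shelf 3 (new)  [load 14/17]
  9 → shelf 2  [load 15/17]
  11 → shelf 4 (new)  [load 11/17]
  3 → shelf 1  [load 17/17]
  5 → shelf 4  [load 16/17]
  8 → shelf 5 (new)  [load 8/17]
  9 → shelf 5  [load 17/17]
  12 → shelf 6 (new)  [load 12/17]
6 shelves opened.

6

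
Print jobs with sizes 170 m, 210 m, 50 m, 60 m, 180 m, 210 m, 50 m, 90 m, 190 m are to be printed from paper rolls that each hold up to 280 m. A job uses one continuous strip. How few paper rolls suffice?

5

Total = 210 + 210 + 190 + 180 + 170 + 90 + 60 + 50 + 50 = 1210 m.
Lower bound: ⌈1210/280⌉ = 5 paper rolls.
A packing using 5 paper rolls:
  roll 1: 210 + 60 = 270
  roll 2: 210 + 50 = 260
  roll 3: 190 + 90 = 280
  roll 4: 180 + 50 = 230
  roll 5: 170 = 170
This matches the lower bound, so 5 is optimal.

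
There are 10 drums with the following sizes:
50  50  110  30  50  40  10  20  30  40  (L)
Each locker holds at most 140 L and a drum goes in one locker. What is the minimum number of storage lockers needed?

Total = 110 + 50 + 50 + 50 + 40 + 40 + 30 + 30 + 20 + 10 = 430 L.
Lower bound: ⌈430/140⌉ = 4 storage lockers.
A packing using 4 storage lockers:
  locker 1: 110 + 30 = 140
  locker 2: 50 + 50 + 40 = 140
  locker 3: 50 + 40 + 30 + 20 = 140
  locker 4: 10 = 10
This matches the lower bound, so 4 is optimal.

4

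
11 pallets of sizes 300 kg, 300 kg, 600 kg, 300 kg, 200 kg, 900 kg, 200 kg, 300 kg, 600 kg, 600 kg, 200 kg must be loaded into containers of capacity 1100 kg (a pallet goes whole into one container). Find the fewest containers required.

Total = 900 + 600 + 600 + 600 + 300 + 300 + 300 + 300 + 200 + 200 + 200 = 4500 kg.
Lower bound: ⌈4500/1100⌉ = 5 containers.
A packing using 5 containers:
  container 1: 900 + 200 = 1100
  container 2: 600 + 300 + 200 = 1100
  container 3: 600 + 300 + 200 = 1100
  container 4: 600 + 300 = 900
  container 5: 300 = 300
This matches the lower bound, so 5 is optimal.

5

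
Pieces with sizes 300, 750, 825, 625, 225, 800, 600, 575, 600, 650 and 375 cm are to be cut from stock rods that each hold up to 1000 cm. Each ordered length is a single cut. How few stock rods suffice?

Total = 825 + 800 + 750 + 650 + 625 + 600 + 600 + 575 + 375 + 300 + 225 = 6325 cm.
Lower bound: ⌈6325/1000⌉ = 7 stock rods.
Also, 8 pieces each exceed 500 cm, and no two of those can share a stock rod, so at least 8 stock rods are needed.
A packing using 8 stock rods:
  stock rod 1: 825 = 825
  stock rod 2: 800 = 800
  stock rod 3: 750 + 225 = 975
  stock rod 4: 650 + 300 = 950
  stock rod 5: 625 + 375 = 1000
  stock rod 6: 600 = 600
  stock rod 7: 600 = 600
  stock rod 8: 575 = 575
This matches the lower bound, so 8 is optimal.

8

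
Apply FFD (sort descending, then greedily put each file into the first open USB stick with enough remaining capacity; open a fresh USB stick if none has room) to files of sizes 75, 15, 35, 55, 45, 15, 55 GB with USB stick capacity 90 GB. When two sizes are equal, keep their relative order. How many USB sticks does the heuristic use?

Sorted descending: 75, 55, 55, 45, 35, 15, 15.
  75 → USB stick 1 (new)  [load 75/90]
  55 → USB stick 2 (new)  [load 55/90]
  55 → USB stick 3 (new)  [load 55/90]
  45 → USB stick 4 (new)  [load 45/90]
  35 → USB stick 2  [load 90/90]
  15 → USB stick 1  [load 90/90]
  15 → USB stick 3  [load 70/90]
4 USB sticks opened.

4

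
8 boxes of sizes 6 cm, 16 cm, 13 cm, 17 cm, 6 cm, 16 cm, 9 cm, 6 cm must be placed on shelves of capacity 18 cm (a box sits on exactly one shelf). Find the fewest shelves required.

6

Total = 17 + 16 + 16 + 13 + 9 + 6 + 6 + 6 = 89 cm.
Lower bound: ⌈89/18⌉ = 5 shelves.
A packing using 6 shelves:
  shelf 1: 17 = 17
  shelf 2: 16 = 16
  shelf 3: 16 = 16
  shelf 4: 13 = 13
  shelf 5: 9 + 6 = 15
  shelf 6: 6 + 6 = 12
No arrangement into 5 shelves stays within capacity, so 6 is optimal.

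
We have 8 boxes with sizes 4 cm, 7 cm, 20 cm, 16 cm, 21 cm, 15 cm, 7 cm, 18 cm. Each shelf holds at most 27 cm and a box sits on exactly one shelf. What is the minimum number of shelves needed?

Total = 21 + 20 + 18 + 16 + 15 + 7 + 7 + 4 = 108 cm.
Lower bound: ⌈108/27⌉ = 4 shelves.
Also, 5 boxes each exceed 27/2 cm, and no two of those can share a shelf, so at least 5 shelves are needed.
A packing using 5 shelves:
  shelf 1: 21 + 4 = 25
  shelf 2: 20 + 7 = 27
  shelf 3: 18 + 7 = 25
  shelf 4: 16 = 16
  shelf 5: 15 = 15
This matches the lower bound, so 5 is optimal.

5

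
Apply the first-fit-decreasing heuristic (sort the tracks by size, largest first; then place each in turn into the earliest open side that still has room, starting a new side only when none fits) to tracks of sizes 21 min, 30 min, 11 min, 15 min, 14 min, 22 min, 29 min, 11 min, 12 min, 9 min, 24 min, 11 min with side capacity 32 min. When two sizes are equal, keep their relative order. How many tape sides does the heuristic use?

8

Sorted descending: 30, 29, 24, 22, 21, 15, 14, 12, 11, 11, 11, 9.
  30 → side 1 (new)  [load 30/32]
  29 → side 2 (new)  [load 29/32]
  24 → side 3 (new)  [load 24/32]
  22 → side 4 (new)  [load 22/32]
  21 → side 5 (new)  [load 21/32]
  15 → side 6 (new)  [load 15/32]
  14 → side 6  [load 29/32]
  12 → side 7 (new)  [load 12/32]
  11 → side 5  [load 32/32]
  11 → side 7  [load 23/32]
  11 → side 8 (new)  [load 11/32]
  9 → side 4  [load 31/32]
8 tape sides opened.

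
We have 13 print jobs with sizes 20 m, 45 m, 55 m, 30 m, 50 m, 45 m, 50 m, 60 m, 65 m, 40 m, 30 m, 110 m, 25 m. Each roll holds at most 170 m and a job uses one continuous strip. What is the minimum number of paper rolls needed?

Total = 110 + 65 + 60 + 55 + 50 + 50 + 45 + 45 + 40 + 30 + 30 + 25 + 20 = 625 m.
Lower bound: ⌈625/170⌉ = 4 paper rolls.
A packing using 4 paper rolls:
  roll 1: 110 + 60 = 170
  roll 2: 65 + 55 + 50 = 170
  roll 3: 50 + 45 + 45 + 30 = 170
  roll 4: 40 + 30 + 25 + 20 = 115
This matches the lower bound, so 4 is optimal.

4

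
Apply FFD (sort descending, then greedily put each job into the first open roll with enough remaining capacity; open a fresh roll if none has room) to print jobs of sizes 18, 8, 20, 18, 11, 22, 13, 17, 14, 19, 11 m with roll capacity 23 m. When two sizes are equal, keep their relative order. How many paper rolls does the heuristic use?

9

Sorted descending: 22, 20, 19, 18, 18, 17, 14, 13, 11, 11, 8.
  22 → roll 1 (new)  [load 22/23]
  20 → roll 2 (new)  [load 20/23]
  19 → roll 3 (new)  [load 19/23]
  18 → roll 4 (new)  [load 18/23]
  18 → roll 5 (new)  [load 18/23]
  17 → roll 6 (new)  [load 17/23]
  14 → roll 7 (new)  [load 14/23]
  13 → roll 8 (new)  [load 13/23]
  11 → roll 9 (new)  [load 11/23]
  11 → roll 9  [load 22/23]
  8 → roll 7  [load 22/23]
9 paper rolls opened.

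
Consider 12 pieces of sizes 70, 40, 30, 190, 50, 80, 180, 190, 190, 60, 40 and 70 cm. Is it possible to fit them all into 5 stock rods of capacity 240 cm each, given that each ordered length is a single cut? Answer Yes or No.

No

Total = 1190 cm; ⌈1190/240⌉ = 5.
The bound of 5 does not rule out 5, but exhaustive search shows no assignment into 5 stock rods of capacity 240 cm exists — the minimum is 6.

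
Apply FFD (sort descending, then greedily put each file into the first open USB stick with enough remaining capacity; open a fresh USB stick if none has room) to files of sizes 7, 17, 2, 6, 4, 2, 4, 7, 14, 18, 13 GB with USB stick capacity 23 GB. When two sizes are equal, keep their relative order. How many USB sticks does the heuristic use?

Sorted descending: 18, 17, 14, 13, 7, 7, 6, 4, 4, 2, 2.
  18 → USB stick 1 (new)  [load 18/23]
  17 → USB stick 2 (new)  [load 17/23]
  14 → USB stick 3 (new)  [load 14/23]
  13 → USB stick 4 (new)  [load 13/23]
  7 → USB stick 3  [load 21/23]
  7 → USB stick 4  [load 20/23]
  6 → USB stick 2  [load 23/23]
  4 → USB stick 1  [load 22/23]
  4 → USB stick 5 (new)  [load 4/23]
  2 → USB stick 3  [load 23/23]
  2 → USB stick 4  [load 22/23]
5 USB sticks opened.

5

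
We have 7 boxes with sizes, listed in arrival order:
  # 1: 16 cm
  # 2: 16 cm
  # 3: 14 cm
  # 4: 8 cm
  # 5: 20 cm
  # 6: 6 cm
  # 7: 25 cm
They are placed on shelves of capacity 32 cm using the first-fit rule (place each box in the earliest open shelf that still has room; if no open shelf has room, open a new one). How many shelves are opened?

4

  16 → shelf 1 (new)  [load 16/32]
  16 → shelf 1  [load 32/32]
  14 → shelf 2 (new)  [load 14/32]
  8 → shelf 2  [load 22/32]
  20 → shelf 3 (new)  [load 20/32]
  6 → shelf 2  [load 28/32]
  25 → shelf 4 (new)  [load 25/32]
4 shelves opened.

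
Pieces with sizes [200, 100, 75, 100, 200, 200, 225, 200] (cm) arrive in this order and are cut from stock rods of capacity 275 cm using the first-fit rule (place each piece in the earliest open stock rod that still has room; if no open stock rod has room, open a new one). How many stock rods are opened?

6

  200 → stock rod 1 (new)  [load 200/275]
  100 → stock rod 2 (new)  [load 100/275]
  75 → stock rod 1  [load 275/275]
  100 → stock rod 2  [load 200/275]
  200 → stock rod 3 (new)  [load 200/275]
  200 → stock rod 4 (new)  [load 200/275]
  225 → stock rod 5 (new)  [load 225/275]
  200 → stock rod 6 (new)  [load 200/275]
6 stock rods opened.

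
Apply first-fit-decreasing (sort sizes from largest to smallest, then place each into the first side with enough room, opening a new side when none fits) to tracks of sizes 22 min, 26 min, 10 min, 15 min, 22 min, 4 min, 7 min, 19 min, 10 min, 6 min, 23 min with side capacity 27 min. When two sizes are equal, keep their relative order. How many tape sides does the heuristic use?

7

Sorted descending: 26, 23, 22, 22, 19, 15, 10, 10, 7, 6, 4.
  26 → side 1 (new)  [load 26/27]
  23 → side 2 (new)  [load 23/27]
  22 → side 3 (new)  [load 22/27]
  22 → side 4 (new)  [load 22/27]
  19 → side 5 (new)  [load 19/27]
  15 → side 6 (new)  [load 15/27]
  10 → side 6  [load 25/27]
  10 → side 7 (new)  [load 10/27]
  7 → side 5  [load 26/27]
  6 → side 7  [load 16/27]
  4 → side 2  [load 27/27]
7 tape sides opened.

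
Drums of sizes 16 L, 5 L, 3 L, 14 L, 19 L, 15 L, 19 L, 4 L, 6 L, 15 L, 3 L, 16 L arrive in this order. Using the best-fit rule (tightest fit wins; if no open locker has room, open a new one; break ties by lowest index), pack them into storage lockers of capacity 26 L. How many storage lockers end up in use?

7

  16 → locker 1 (new)  [load 16/26]
  5 → locker 1  [load 21/26]
  3 → locker 1  [load 24/26]
  14 → locker 2 (new)  [load 14/26]
  19 → locker 3 (new)  [load 19/26]
  15 → locker 4 (new)  [load 15/26]
  19 → locker 5 (new)  [load 19/26]
  4 → locker 3  [load 23/26]
  6 → locker 5  [load 25/26]
  15 → locker 6 (new)  [load 15/26]
  3 → locker 3  [load 26/26]
  16 → locker 7 (new)  [load 16/26]
7 storage lockers opened.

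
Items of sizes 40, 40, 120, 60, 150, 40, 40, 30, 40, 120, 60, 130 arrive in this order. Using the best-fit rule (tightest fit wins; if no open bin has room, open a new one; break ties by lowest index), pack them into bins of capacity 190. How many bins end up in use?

  40 → bin 1 (new)  [load 40/190]
  40 → bin 1  [load 80/190]
  120 → bin 2 (new)  [load 120/190]
  60 → bin 2  [load 180/190]
  150 → bin 3 (new)  [load 150/190]
  40 → bin 3  [load 190/190]
  40 → bin 1  [load 120/190]
  30 → bin 1  [load 150/190]
  40 → bin 1  [load 190/190]
  120 → bin 4 (new)  [load 120/190]
  60 → bin 4  [load 180/190]
  130 → bin 5 (new)  [load 130/190]
5 bins opened.

5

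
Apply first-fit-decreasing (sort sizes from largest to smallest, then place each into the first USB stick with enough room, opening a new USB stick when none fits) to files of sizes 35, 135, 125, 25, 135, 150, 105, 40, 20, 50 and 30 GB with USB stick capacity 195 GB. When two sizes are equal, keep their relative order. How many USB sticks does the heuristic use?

5

Sorted descending: 150, 135, 135, 125, 105, 50, 40, 35, 30, 25, 20.
  150 → USB stick 1 (new)  [load 150/195]
  135 → USB stick 2 (new)  [load 135/195]
  135 → USB stick 3 (new)  [load 135/195]
  125 → USB stick 4 (new)  [load 125/195]
  105 → USB stick 5 (new)  [load 105/195]
  50 → USB stick 2  [load 185/195]
  40 → USB stick 1  [load 190/195]
  35 → USB stick 3  [load 170/195]
  30 → USB stick 4  [load 155/195]
  25 → USB stick 3  [load 195/195]
  20 → USB stick 4  [load 175/195]
5 USB sticks opened.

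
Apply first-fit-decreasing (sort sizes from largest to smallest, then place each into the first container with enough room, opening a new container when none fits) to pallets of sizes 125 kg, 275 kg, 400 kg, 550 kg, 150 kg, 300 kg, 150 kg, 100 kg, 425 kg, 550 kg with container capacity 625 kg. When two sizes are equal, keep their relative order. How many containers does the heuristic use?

6

Sorted descending: 550, 550, 425, 400, 300, 275, 150, 150, 125, 100.
  550 → container 1 (new)  [load 550/625]
  550 → container 2 (new)  [load 550/625]
  425 → container 3 (new)  [load 425/625]
  400 → container 4 (new)  [load 400/625]
  300 → container 5 (new)  [load 300/625]
  275 → container 5  [load 575/625]
  150 → container 3  [load 575/625]
  150 → container 4  [load 550/625]
  125 → container 6 (new)  [load 125/625]
  100 → container 6  [load 225/625]
6 containers opened.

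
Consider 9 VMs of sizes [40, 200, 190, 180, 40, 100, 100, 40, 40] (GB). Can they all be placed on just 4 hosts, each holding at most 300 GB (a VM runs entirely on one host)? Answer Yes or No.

Yes

A valid assignment using 4 hosts:
  host 1: 200 + 100 = 300
  host 2: 190 + 100 = 290
  host 3: 180 + 40 + 40 + 40 = 300
  host 4: 40 = 40
Every load is within 300 GB, so 4 hosts suffice.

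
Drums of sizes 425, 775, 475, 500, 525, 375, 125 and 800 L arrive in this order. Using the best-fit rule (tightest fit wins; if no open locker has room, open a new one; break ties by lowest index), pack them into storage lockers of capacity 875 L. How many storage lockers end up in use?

6

  425 → locker 1 (new)  [load 425/875]
  775 → locker 2 (new)  [load 775/875]
  475 → locker 3 (new)  [load 475/875]
  500 → locker 4 (new)  [load 500/875]
  525 → locker 5 (new)  [load 525/875]
  375 → locker 4  [load 875/875]
  125 → locker 5  [load 650/875]
  800 → locker 6 (new)  [load 800/875]
6 storage lockers opened.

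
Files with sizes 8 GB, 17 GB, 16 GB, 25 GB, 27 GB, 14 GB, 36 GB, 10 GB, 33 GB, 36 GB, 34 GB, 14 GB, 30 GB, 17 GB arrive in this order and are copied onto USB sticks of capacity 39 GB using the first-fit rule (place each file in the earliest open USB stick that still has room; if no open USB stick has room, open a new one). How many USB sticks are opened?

10

  8 → USB stick 1 (new)  [load 8/39]
  17 → USB stick 1  [load 25/39]
  16 → USB stick 2 (new)  [load 16/39]
  25 → USB stick 3 (new)  [load 25/39]
  27 → USB stick 4 (new)  [load 27/39]
  14 → USB stick 1  [load 39/39]
  36 → USB stick 5 (new)  [load 36/39]
  10 → USB stick 2  [load 26/39]
  33 → USB stick 6 (new)  [load 33/39]
  36 → USB stick 7 (new)  [load 36/39]
  34 → USB stick 8 (new)  [load 34/39]
  14 → USB stick 3  [load 39/39]
  30 → USB stick 9 (new)  [load 30/39]
  17 → USB stick 10 (new)  [load 17/39]
10 USB sticks opened.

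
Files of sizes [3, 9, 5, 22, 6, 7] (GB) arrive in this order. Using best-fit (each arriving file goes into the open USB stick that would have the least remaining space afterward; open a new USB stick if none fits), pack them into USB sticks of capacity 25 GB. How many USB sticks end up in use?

  3 → USB stick 1 (new)  [load 3/25]
  9 → USB stick 1  [load 12/25]
  5 → USB stick 1  [load 17/25]
  22 → USB stick 2 (new)  [load 22/25]
  6 → USB stick 1  [load 23/25]
  7 → USB stick 3 (new)  [load 7/25]
3 USB sticks opened.

3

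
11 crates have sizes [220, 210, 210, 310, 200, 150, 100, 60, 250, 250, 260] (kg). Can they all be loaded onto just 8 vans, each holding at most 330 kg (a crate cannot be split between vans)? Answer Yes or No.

No

Total = 2220 kg; ⌈2220/330⌉ = 7.
8 crates each exceed half the capacity and cannot share a van, forcing at least 8 vans.
The bound of 8 does not rule out 8, but exhaustive search shows no assignment into 8 vans of capacity 330 kg exists — the minimum is 9.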